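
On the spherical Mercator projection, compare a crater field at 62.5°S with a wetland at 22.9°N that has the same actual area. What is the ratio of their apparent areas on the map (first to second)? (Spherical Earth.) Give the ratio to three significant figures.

3.98

On Mercator, area is exaggerated by sec²φ = 1/cos²φ.
At 62.5°: sec²(62.5°) = 1/0.4617² = 4.690.
At 22.9°: sec²(22.9°) = 1/0.9212² = 1.178.
Ratio = 4.690/1.178 = cos²(22.9°)/cos²(62.5°) ≈ 3.98.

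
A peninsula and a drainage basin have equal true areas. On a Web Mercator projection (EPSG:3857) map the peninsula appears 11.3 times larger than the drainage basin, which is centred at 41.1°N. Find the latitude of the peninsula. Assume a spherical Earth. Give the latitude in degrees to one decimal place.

Mercator areal scale is sec²φ, so apparent-area ratio = sec²φ₁ / sec²φ₂ = cos²φ₂ / cos²φ₁.
cos²φ₂ / cos²φ₁ = 11.3  ⇒  cos φ₁ = cos 41.1° / √11.3 = 0.7536/3.362 = 0.2242.
φ₁ = arccos(0.2242) ≈ 77.0°.

77.0°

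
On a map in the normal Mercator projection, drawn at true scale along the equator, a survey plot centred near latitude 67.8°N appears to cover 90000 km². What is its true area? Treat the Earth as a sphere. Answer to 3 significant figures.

12800 km²

For Mercator, h = k = sec φ (a conformal cylindrical projection has a single point scale, 1/cos φ).
Areal scale = k² = sec²φ = 1/cos²(67.8°) = 1/0.3778² = 7.005.
True area = apparent / (areal scale) = 90000 / 7.005 ≈ 12800 km².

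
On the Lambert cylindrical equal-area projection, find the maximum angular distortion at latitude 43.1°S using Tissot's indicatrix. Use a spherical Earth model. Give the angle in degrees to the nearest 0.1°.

The Lambert cylindrical equal-area projection is the cylindrical equal-area projection with its standard parallel at the equator (φ₀ = 0). A cylindrical equal-area projection with standard parallel φ₀ has meridian scale h = cos φ / cos φ₀ and parallel scale k = cos φ₀ / cos φ (so areas are preserved, h·k = 1).
At 43.1°: h = 0.7302, k = 1.370; principal scales a = 1.370, b = 0.7302.
sin(ω/2) = (a − b)/(a + b) = 0.6394/2.100 = 0.3045, so ω = 2 arcsin(0.3045) ≈ 35.5°.

35.5°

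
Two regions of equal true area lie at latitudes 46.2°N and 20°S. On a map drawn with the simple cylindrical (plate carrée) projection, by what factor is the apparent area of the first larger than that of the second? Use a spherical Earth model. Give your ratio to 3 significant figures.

For the equirectangular projection with φ₀ = 0 (plate carrée), h = 1 along meridians and k = sec φ along parallels.
Areal scale at 46.2°: h·k = 1.000 × 1.445 = 1.445.
Areal scale at 20°: h·k = 1.000 × 1.064 = 1.064.
Ratio = 1.445/1.064 ≈ 1.36.

1.36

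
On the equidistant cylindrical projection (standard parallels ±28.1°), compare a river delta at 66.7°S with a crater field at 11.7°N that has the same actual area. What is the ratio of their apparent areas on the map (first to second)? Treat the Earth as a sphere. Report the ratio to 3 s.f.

2.48

With standard parallel φ₀ = 28.1°, the equirectangular projection gives x = Rλ cos φ₀, y = Rφ, so h = 1 and k = cos 28.1° / cos φ.
Areal scale at 66.7°: h·k = 1.000 × 2.230 = 2.230.
Areal scale at 11.7°: h·k = 1.000 × 0.9008 = 0.9008.
Ratio = 2.230/0.9008 ≈ 2.48.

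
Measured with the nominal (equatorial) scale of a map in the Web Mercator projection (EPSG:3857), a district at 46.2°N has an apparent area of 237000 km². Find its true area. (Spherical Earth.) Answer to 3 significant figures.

114000 km²

The Mercator projection is conformal; its linear scale factor is the same in every direction and equals sec φ = 1/cos φ.
Areal scale = k² = sec²φ = 1/cos²(46.2°) = 1/0.6921² = 2.087.
True area = apparent / (areal scale) = 237000 / 2.087 ≈ 114000 km².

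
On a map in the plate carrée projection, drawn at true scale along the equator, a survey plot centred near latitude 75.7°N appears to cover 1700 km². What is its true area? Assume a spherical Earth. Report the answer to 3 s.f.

420 km²

For the equirectangular projection with φ₀ = 0 (plate carrée), h = 1 along meridians and k = sec φ along parallels.
Areal scale = h·k = 1 × sec φ; at 75.7°, h = 1.000, k = 4.049, so h·k = 4.049.
True area = apparent / (areal scale) = 1700 / 4.049 ≈ 420 km².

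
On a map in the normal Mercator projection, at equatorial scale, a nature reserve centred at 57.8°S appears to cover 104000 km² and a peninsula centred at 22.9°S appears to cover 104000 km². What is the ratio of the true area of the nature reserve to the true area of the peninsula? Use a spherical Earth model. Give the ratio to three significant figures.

Mercator's areal exaggeration is sec²φ; hence true area = (apparent area) · cos²φ.
True area of nature reserve: 104000 × cos²(57.8°) = 104000 × 0.2840 = 29530 km².
True area of peninsula: 104000 × cos²(22.9°) = 104000 × 0.8486 = 88250 km².
Ratio = 29530 / 88250 ≈ 0.335.

0.335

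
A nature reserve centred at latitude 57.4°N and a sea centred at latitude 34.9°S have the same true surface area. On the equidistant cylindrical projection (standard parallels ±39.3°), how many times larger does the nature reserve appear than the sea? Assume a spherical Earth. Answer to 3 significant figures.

1.52

The equidistant cylindrical projection with φ₀ = 39.3° has h = 1 (meridians true) and k = cos φ₀ / cos φ along parallels.
Areal scale at 57.4°: h·k = 1.000 × 1.436 = 1.436.
Areal scale at 34.9°: h·k = 1.000 × 0.9435 = 0.9435.
Ratio = 1.436/0.9435 ≈ 1.52.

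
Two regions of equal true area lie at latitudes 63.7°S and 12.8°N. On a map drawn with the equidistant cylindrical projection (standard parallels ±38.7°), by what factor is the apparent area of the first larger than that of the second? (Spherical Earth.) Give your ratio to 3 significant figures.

2.20

With standard parallel φ₀ = 38.7°, the equirectangular projection gives x = Rλ cos φ₀, y = Rφ, so h = 1 and k = cos 38.7° / cos φ.
Areal scale at 63.7°: h·k = 1.000 × 1.761 = 1.761.
Areal scale at 12.8°: h·k = 1.000 × 0.8003 = 0.8003.
Ratio = 1.761/0.8003 ≈ 2.20.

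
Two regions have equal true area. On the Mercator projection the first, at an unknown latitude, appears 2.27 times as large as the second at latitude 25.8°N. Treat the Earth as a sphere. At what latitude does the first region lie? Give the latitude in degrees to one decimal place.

53.3°

Mercator areal scale is sec²φ, so apparent-area ratio = sec²φ₁ / sec²φ₂ = cos²φ₂ / cos²φ₁.
cos²φ₂ / cos²φ₁ = 2.27  ⇒  cos φ₁ = cos 25.8° / √2.27 = 0.9003/1.507 = 0.5976.
φ₁ = arccos(0.5976) ≈ 53.3°.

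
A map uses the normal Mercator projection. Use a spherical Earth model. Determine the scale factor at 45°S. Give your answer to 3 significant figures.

1.41

The Mercator projection is conformal; its linear scale factor is the same in every direction and equals sec φ = 1/cos φ.
k = 1/cos 45° = 1/0.7071 = 1.414.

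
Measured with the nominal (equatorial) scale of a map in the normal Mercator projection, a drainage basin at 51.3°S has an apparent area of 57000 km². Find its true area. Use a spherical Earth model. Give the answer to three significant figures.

For Mercator, h = k = sec φ (a conformal cylindrical projection has a single point scale, 1/cos φ).
Areal scale = k² = sec²φ = 1/cos²(51.3°) = 1/0.6252² = 2.558.
True area = apparent / (areal scale) = 57000 / 2.558 ≈ 22300 km².

22300 km²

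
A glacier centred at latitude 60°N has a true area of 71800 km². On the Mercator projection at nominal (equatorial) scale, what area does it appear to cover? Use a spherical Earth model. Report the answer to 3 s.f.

287000 km²

The Mercator projection is conformal; its linear scale factor is the same in every direction and equals sec φ = 1/cos φ.
Areal scale = k² = sec²φ = 1/cos²(60°) = 1/0.5000² = 4.000.
Apparent area = 71800 × 4.000 ≈ 287000 km².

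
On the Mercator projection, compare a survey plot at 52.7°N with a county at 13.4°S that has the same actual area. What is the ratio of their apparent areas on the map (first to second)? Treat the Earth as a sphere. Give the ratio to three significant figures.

2.58

Mercator is conformal with k = sec φ, so areal scale = k² = sec²φ.
At 52.7°: sec²(52.7°) = 1/0.6060² = 2.723.
At 13.4°: sec²(13.4°) = 1/0.9728² = 1.057.
Ratio = 2.723/1.057 = cos²(13.4°)/cos²(52.7°) ≈ 2.58.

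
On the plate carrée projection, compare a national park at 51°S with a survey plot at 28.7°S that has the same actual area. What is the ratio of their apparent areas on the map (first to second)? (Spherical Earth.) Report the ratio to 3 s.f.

1.39

In the plate carrée (x = Rλ, y = Rφ), meridians are true-scale (h = 1) and parallels are stretched by k = sec φ.
Areal scale at 51°: h·k = 1.000 × 1.589 = 1.589.
Areal scale at 28.7°: h·k = 1.000 × 1.140 = 1.140.
Ratio = 1.589/1.140 ≈ 1.39.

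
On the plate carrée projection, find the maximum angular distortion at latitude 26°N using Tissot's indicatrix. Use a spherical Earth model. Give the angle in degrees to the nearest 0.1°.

Plate carrée maps x = Rλ, y = Rφ. The meridian scale is h = 1 and the parallel scale is k = 1/cos φ = sec φ.
At 26°: h = 1.000, k = 1.113; principal scales a = 1.113, b = 1.000.
sin(ω/2) = (a − b)/(a + b) = 0.1126/2.113 = 0.05330, so ω = 2 arcsin(0.05330) ≈ 6.1°.

6.1°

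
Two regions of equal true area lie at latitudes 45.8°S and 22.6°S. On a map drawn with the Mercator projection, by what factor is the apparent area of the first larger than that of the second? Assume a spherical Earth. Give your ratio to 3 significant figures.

1.75

Mercator is conformal with k = sec φ, so areal scale = k² = sec²φ.
At 45.8°: sec²(45.8°) = 1/0.6972² = 2.057.
At 22.6°: sec²(22.6°) = 1/0.9232² = 1.173.
Ratio = 2.057/1.173 = cos²(22.6°)/cos²(45.8°) ≈ 1.75.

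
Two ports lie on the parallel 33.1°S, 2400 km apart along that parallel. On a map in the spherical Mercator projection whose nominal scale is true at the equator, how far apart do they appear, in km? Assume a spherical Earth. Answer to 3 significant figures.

2860 km

For Mercator, h = k = sec φ (a conformal cylindrical projection has a single point scale, 1/cos φ).
Along the parallel, k = sec 33.1° = 1/0.8377 = 1.194.
Map distance = 2400 × 1.194 ≈ 2860 km.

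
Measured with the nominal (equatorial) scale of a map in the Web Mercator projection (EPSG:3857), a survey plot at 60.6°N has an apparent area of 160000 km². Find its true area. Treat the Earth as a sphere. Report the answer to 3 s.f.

38600 km²

The Mercator projection is conformal; its linear scale factor is the same in every direction and equals sec φ = 1/cos φ.
Areal scale = k² = sec²φ = 1/cos²(60.6°) = 1/0.4909² = 4.150.
True area = apparent / (areal scale) = 160000 / 4.150 ≈ 38600 km².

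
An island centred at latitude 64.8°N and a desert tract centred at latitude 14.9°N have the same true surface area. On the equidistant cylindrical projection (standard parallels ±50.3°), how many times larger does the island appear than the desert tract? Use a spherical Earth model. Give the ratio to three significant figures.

2.27

The equidistant cylindrical projection with φ₀ = 50.3° has h = 1 (meridians true) and k = cos φ₀ / cos φ along parallels.
Areal scale at 64.8°: h·k = 1.000 × 1.500 = 1.500.
Areal scale at 14.9°: h·k = 1.000 × 0.6610 = 0.6610.
Ratio = 1.500/0.6610 ≈ 2.27.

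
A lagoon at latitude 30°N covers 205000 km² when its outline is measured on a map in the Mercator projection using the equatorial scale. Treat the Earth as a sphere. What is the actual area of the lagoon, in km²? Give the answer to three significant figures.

For Mercator, h = k = sec φ (a conformal cylindrical projection has a single point scale, 1/cos φ).
Areal scale = k² = sec²φ = 1/cos²(30°) = 1/0.8660² = 1.333.
True area = apparent / (areal scale) = 205000 / 1.333 ≈ 154000 km².

154000 km²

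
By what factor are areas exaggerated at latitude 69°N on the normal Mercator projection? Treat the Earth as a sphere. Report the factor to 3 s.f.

Mercator is conformal, so the point scale is isotropic: h = k = sec φ = 1/cos φ.
Areal scale = k² = sec²φ = 1/cos²(69°) = 1/0.3584² = 7.786.

7.79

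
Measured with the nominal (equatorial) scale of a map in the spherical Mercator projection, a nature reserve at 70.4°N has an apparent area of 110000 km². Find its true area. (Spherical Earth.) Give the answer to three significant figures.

Mercator is conformal, so the point scale is isotropic: h = k = sec φ = 1/cos φ.
Areal scale = k² = sec²φ = 1/cos²(70.4°) = 1/0.3355² = 8.887.
True area = apparent / (areal scale) = 110000 / 8.887 ≈ 12400 km².

12400 km²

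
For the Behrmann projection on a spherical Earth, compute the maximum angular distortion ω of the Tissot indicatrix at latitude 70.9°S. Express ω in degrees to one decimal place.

97.2°

The Behrmann projection is cylindrical equal-area with φ₀ = 30°. Cylindrical equal-area (φ₀ = 30°): h = cos φ / cos 30° along meridians, k = cos 30° / cos φ along parallels; h·k = 1.
At 70.9°: h = 0.3778, k = 2.647; principal scales a = 2.647, b = 0.3778.
sin(ω/2) = (a − b)/(a + b) = 2.269/3.024 = 0.7501, so ω = 2 arcsin(0.7501) ≈ 97.2°.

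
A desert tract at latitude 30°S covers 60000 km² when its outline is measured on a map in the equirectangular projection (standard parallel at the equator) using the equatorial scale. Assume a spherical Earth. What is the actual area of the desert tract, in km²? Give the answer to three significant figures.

52000 km²

Plate carrée maps x = Rλ, y = Rφ. The meridian scale is h = 1 and the parallel scale is k = 1/cos φ = sec φ.
Areal scale = h·k = 1 × sec φ; at 30°, h = 1.000, k = 1.155, so h·k = 1.155.
True area = apparent / (areal scale) = 60000 / 1.155 ≈ 52000 km².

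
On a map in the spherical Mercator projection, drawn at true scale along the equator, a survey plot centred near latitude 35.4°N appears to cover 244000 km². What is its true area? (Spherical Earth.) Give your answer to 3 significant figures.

The Mercator projection is conformal; its linear scale factor is the same in every direction and equals sec φ = 1/cos φ.
Areal scale = k² = sec²φ = 1/cos²(35.4°) = 1/0.8151² = 1.505.
True area = apparent / (areal scale) = 244000 / 1.505 ≈ 162000 km².

162000 km²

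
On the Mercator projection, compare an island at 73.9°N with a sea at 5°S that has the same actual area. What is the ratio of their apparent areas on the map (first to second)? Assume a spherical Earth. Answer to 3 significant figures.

12.9

Mercator is conformal with k = sec φ, so areal scale = k² = sec²φ.
At 73.9°: sec²(73.9°) = 1/0.2773² = 13.00.
At 5°: sec²(5°) = 1/0.9962² = 1.008.
Ratio = 13.00/1.008 = cos²(5°)/cos²(73.9°) ≈ 12.9.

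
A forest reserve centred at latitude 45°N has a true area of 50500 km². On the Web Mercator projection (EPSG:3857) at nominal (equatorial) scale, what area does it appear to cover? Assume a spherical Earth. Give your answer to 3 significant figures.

For Mercator, h = k = sec φ (a conformal cylindrical projection has a single point scale, 1/cos φ).
Areal scale = k² = sec²φ = 1/cos²(45°) = 1/0.7071² = 2.000.
Apparent area = 50500 × 2.000 ≈ 101000 km².

101000 km²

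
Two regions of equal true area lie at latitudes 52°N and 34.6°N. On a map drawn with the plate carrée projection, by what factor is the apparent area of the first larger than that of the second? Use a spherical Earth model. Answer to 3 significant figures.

Plate carrée maps x = Rλ, y = Rφ. The meridian scale is h = 1 and the parallel scale is k = 1/cos φ = sec φ.
Areal scale at 52°: h·k = 1.000 × 1.624 = 1.624.
Areal scale at 34.6°: h·k = 1.000 × 1.215 = 1.215.
Ratio = 1.624/1.215 ≈ 1.34.

1.34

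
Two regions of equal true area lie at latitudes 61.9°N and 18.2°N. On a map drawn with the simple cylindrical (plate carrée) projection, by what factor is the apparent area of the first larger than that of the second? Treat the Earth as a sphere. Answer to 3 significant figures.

2.02

In the plate carrée (x = Rλ, y = Rφ), meridians are true-scale (h = 1) and parallels are stretched by k = sec φ.
Areal scale at 61.9°: h·k = 1.000 × 2.123 = 2.123.
Areal scale at 18.2°: h·k = 1.000 × 1.053 = 1.053.
Ratio = 2.123/1.053 ≈ 2.02.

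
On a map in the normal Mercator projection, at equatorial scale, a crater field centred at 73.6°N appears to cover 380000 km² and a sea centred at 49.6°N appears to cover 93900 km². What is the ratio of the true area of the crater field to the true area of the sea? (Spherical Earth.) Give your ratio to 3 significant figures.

On Mercator the areal scale is sec²φ, so true area = apparent × cos²φ.
True area of crater field: 380000 × cos²(73.6°) = 380000 × 0.07972 = 30290 km².
True area of sea: 93900 × cos²(49.6°) = 93900 × 0.4201 = 39440 km².
Ratio = 30290 / 39440 ≈ 0.768.

0.768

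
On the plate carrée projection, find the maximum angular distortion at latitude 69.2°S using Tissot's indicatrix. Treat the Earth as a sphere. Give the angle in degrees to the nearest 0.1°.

56.8°

For the equirectangular projection with φ₀ = 0 (plate carrée), h = 1 along meridians and k = sec φ along parallels.
At 69.2°: h = 1.000, k = 2.816; principal scales a = 2.816, b = 1.000.
sin(ω/2) = (a − b)/(a + b) = 1.816/3.816 = 0.4759, so ω = 2 arcsin(0.4759) ≈ 56.8°.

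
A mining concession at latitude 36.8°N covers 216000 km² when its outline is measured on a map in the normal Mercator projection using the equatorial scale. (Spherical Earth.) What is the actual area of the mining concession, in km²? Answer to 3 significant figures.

For Mercator, h = k = sec φ (a conformal cylindrical projection has a single point scale, 1/cos φ).
Areal scale = k² = sec²φ = 1/cos²(36.8°) = 1/0.8007² = 1.560.
True area = apparent / (areal scale) = 216000 / 1.560 ≈ 138000 km².

138000 km²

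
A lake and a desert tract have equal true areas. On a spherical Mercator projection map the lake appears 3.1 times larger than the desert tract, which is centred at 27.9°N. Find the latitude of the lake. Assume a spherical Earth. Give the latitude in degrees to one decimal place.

Mercator areal scale is sec²φ, so apparent-area ratio = sec²φ₁ / sec²φ₂ = cos²φ₂ / cos²φ₁.
cos²φ₂ / cos²φ₁ = 3.1  ⇒  cos φ₁ = cos 27.9° / √3.1 = 0.8838/1.761 = 0.5019.
φ₁ = arccos(0.5019) ≈ 59.9°.

59.9°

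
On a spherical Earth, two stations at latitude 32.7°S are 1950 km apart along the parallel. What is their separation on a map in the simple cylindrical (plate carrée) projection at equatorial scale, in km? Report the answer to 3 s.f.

2320 km

Plate carrée maps x = Rλ, y = Rφ. The meridian scale is h = 1 and the parallel scale is k = 1/cos φ = sec φ.
Along the parallel, k = sec 32.7° = 1/0.8415 = 1.188.
Map distance = 1950 × 1.188 ≈ 2320 km.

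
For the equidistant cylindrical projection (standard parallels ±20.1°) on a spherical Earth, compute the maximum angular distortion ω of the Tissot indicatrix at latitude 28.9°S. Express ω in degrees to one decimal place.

The equidistant cylindrical projection with φ₀ = 20.1° has h = 1 (meridians true) and k = cos φ₀ / cos φ along parallels.
At 28.9°: h = 1.000, k = 1.073; principal scales a = 1.073, b = 1.000.
sin(ω/2) = (a − b)/(a + b) = 0.07268/2.073 = 0.03507, so ω = 2 arcsin(0.03507) ≈ 4.0°.

4.0°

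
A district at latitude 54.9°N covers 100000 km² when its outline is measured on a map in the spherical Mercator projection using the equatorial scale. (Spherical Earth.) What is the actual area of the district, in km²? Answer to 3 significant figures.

Mercator is conformal, so the point scale is isotropic: h = k = sec φ = 1/cos φ.
Areal scale = k² = sec²φ = 1/cos²(54.9°) = 1/0.5750² = 3.025.
True area = apparent / (areal scale) = 100000 / 3.025 ≈ 33100 km².

33100 km²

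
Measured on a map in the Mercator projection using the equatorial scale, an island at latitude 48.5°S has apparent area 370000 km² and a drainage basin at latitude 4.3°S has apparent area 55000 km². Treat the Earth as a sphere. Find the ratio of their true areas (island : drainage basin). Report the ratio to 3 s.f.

On Mercator the areal scale is sec²φ, so true area = apparent × cos²φ.
True area of island: 370000 × cos²(48.5°) = 370000 × 0.4391 = 162500 km².
True area of drainage basin: 55000 × cos²(4.3°) = 55000 × 0.9944 = 54690 km².
Ratio = 162500 / 54690 ≈ 2.97.

2.97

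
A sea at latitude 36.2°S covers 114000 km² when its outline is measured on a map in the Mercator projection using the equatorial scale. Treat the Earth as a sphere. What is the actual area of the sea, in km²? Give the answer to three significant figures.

For Mercator, h = k = sec φ (a conformal cylindrical projection has a single point scale, 1/cos φ).
Areal scale = k² = sec²φ = 1/cos²(36.2°) = 1/0.8070² = 1.536.
True area = apparent / (areal scale) = 114000 / 1.536 ≈ 74200 km².

74200 km²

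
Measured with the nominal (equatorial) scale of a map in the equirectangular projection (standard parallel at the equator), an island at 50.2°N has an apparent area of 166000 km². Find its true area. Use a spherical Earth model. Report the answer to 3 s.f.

106000 km²

In the plate carrée (x = Rλ, y = Rφ), meridians are true-scale (h = 1) and parallels are stretched by k = sec φ.
Areal scale = h·k = 1 × sec φ; at 50.2°, h = 1.000, k = 1.562, so h·k = 1.562.
True area = apparent / (areal scale) = 166000 / 1.562 ≈ 106000 km².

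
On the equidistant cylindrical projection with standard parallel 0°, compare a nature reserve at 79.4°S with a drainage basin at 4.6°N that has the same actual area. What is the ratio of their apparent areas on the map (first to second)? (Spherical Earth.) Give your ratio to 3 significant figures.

5.42

For the equirectangular projection with φ₀ = 0 (plate carrée), h = 1 along meridians and k = sec φ along parallels.
Areal scale at 79.4°: h·k = 1.000 × 5.436 = 5.436.
Areal scale at 4.6°: h·k = 1.000 × 1.003 = 1.003.
Ratio = 5.436/1.003 ≈ 5.42.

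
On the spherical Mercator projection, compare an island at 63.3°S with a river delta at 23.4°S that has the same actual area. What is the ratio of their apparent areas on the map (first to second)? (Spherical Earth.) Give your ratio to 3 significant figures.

4.17

Mercator is conformal with k = sec φ, so areal scale = k² = sec²φ.
At 63.3°: sec²(63.3°) = 1/0.4493² = 4.953.
At 23.4°: sec²(23.4°) = 1/0.9178² = 1.187.
Ratio = 4.953/1.187 = cos²(23.4°)/cos²(63.3°) ≈ 4.17.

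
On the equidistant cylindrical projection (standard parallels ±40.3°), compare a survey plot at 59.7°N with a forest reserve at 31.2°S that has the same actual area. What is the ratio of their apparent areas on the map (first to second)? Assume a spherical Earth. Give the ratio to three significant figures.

In the equirectangular projection with standard parallel φ₀ = 40.3° (x = Rλ cos φ₀, y = Rφ), meridians are true-scale (h = 1) and the parallel scale is k = cos φ₀ / cos φ.
Areal scale at 59.7°: h·k = 1.000 × 1.512 = 1.512.
Areal scale at 31.2°: h·k = 1.000 × 0.8916 = 0.8916.
Ratio = 1.512/0.8916 ≈ 1.70.

1.70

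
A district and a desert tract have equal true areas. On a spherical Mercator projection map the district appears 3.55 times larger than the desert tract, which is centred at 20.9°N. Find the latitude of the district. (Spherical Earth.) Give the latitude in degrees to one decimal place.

On Mercator, (apparent₁)/(apparent₂) = sec²φ₁ / sec²φ₂ when true areas are equal.
cos²φ₂ / cos²φ₁ = 3.55  ⇒  cos φ₁ = cos 20.9° / √3.55 = 0.9342/1.884 = 0.4958.
φ₁ = arccos(0.4958) ≈ 60.3°.

60.3°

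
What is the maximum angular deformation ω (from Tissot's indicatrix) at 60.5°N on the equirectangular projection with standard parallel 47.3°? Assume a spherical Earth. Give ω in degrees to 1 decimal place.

18.3°

In the equirectangular projection with standard parallel φ₀ = 47.3° (x = Rλ cos φ₀, y = Rφ), meridians are true-scale (h = 1) and the parallel scale is k = cos φ₀ / cos φ.
At 60.5°: h = 1.000, k = 1.377; principal scales a = 1.377, b = 1.000.
sin(ω/2) = (a − b)/(a + b) = 0.3772/2.377 = 0.1587, so ω = 2 arcsin(0.1587) ≈ 18.3°.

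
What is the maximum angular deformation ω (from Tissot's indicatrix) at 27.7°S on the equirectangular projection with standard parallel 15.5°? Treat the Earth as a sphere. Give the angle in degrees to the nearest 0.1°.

4.9°

The equidistant cylindrical projection with φ₀ = 15.5° has h = 1 (meridians true) and k = cos φ₀ / cos φ along parallels.
At 27.7°: h = 1.000, k = 1.088; principal scales a = 1.088, b = 1.000.
sin(ω/2) = (a − b)/(a + b) = 0.08836/2.088 = 0.04231, so ω = 2 arcsin(0.04231) ≈ 4.9°.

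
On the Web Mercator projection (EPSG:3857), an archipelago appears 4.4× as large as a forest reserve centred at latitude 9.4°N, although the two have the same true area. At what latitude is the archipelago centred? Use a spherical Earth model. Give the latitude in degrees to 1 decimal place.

61.9°

On Mercator, (apparent₁)/(apparent₂) = sec²φ₁ / sec²φ₂ when true areas are equal.
cos²φ₂ / cos²φ₁ = 4.4  ⇒  cos φ₁ = cos 9.4° / √4.4 = 0.9866/2.098 = 0.4703.
φ₁ = arccos(0.4703) ≈ 61.9°.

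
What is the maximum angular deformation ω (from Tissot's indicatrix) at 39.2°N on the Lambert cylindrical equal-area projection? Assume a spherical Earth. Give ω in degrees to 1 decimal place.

The Lambert cylindrical equal-area projection is the cylindrical equal-area projection with its standard parallel at the equator (φ₀ = 0). Cylindrical equal-area (φ₀ = 0°): h = cos φ / cos 0° along meridians, k = cos 0° / cos φ along parallels; h·k = 1.
At 39.2°: h = 0.7749, k = 1.290; principal scales a = 1.290, b = 0.7749.
sin(ω/2) = (a − b)/(a + b) = 0.5155/2.065 = 0.2496, so ω = 2 arcsin(0.2496) ≈ 28.9°.

28.9°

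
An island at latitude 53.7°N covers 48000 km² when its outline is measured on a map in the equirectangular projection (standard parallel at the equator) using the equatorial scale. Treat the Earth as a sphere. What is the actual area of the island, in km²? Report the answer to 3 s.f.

In the plate carrée (x = Rλ, y = Rφ), meridians are true-scale (h = 1) and parallels are stretched by k = sec φ.
Areal scale = h·k = 1 × sec φ; at 53.7°, h = 1.000, k = 1.689, so h·k = 1.689.
True area = apparent / (areal scale) = 48000 / 1.689 ≈ 28400 km².

28400 km²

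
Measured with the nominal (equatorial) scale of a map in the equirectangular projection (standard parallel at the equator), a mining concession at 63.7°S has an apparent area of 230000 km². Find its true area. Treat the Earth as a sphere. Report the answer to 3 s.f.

In the plate carrée (x = Rλ, y = Rφ), meridians are true-scale (h = 1) and parallels are stretched by k = sec φ.
Areal scale = h·k = 1 × sec φ; at 63.7°, h = 1.000, k = 2.257, so h·k = 2.257.
True area = apparent / (areal scale) = 230000 / 2.257 ≈ 102000 km².

102000 km²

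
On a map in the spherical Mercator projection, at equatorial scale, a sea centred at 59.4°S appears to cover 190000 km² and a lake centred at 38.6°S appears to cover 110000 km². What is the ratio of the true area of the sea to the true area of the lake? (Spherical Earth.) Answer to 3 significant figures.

0.733

On Mercator the areal scale is sec²φ, so true area = apparent × cos²φ.
True area of sea: 190000 × cos²(59.4°) = 190000 × 0.2591 = 49230 km².
True area of lake: 110000 × cos²(38.6°) = 110000 × 0.6108 = 67190 km².
Ratio = 49230 / 67190 ≈ 0.733.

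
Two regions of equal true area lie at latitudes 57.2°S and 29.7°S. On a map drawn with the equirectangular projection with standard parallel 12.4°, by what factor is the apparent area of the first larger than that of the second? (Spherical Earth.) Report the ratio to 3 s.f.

1.60

The equidistant cylindrical projection with φ₀ = 12.4° has h = 1 (meridians true) and k = cos φ₀ / cos φ along parallels.
Areal scale at 57.2°: h·k = 1.000 × 1.803 = 1.803.
Areal scale at 29.7°: h·k = 1.000 × 1.124 = 1.124.
Ratio = 1.803/1.124 ≈ 1.60.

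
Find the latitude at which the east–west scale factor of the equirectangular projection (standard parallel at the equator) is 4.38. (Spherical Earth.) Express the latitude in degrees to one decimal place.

Plate carrée: h = 1, k = sec φ along parallels.
sec φ = 4.38  ⇒  cos φ = 0.2283  ⇒  φ ≈ 76.8°.

76.8°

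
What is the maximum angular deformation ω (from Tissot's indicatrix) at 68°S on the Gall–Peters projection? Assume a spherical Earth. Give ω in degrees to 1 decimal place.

Gall–Peters is a cylindrical equal-area projection with standard parallels at ±45°. For cylindrical equal-area with standard parallel φ₀, h = cos φ / cos φ₀ and k = cos φ₀ / cos φ, so h·k = 1.
At 68°: h = 0.5298, k = 1.888; principal scales a = 1.888, b = 0.5298.
sin(ω/2) = (a − b)/(a + b) = 1.358/2.417 = 0.5617, so ω = 2 arcsin(0.5617) ≈ 68.3°.

68.3°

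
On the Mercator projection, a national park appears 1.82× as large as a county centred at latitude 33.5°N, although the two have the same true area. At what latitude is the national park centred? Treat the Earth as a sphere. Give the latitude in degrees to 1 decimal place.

51.8°

Mercator areal scale is sec²φ, so apparent-area ratio = sec²φ₁ / sec²φ₂ = cos²φ₂ / cos²φ₁.
cos²φ₂ / cos²φ₁ = 1.82  ⇒  cos φ₁ = cos 33.5° / √1.82 = 0.8339/1.349 = 0.6181.
φ₁ = arccos(0.6181) ≈ 51.8°.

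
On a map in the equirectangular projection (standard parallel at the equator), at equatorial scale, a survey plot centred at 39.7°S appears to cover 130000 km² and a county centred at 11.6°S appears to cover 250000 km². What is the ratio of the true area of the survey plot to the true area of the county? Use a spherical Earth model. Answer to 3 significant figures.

Plate carrée has h = 1 and k = sec φ, giving areal scale sec φ; true area = (apparent area) · cos φ.
True area of survey plot: 130000 × cos(39.7°) = 130000 × 0.7694 = 100000 km².
True area of county: 250000 × cos(11.6°) = 250000 × 0.9796 = 244900 km².
Ratio = 100000 / 244900 ≈ 0.408.

0.408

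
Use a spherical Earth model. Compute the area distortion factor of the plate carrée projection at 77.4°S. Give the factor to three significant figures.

In the plate carrée (x = Rλ, y = Rφ), meridians are true-scale (h = 1) and parallels are stretched by k = sec φ.
Areal scale = h·k = 1 × sec φ; at 77.4°, h = 1.000, k = 4.584, so h·k = 4.584.

4.58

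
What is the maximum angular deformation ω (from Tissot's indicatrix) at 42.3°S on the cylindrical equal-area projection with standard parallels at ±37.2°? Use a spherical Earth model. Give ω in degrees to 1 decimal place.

For cylindrical equal-area with standard parallel φ₀, h = cos φ / cos φ₀ and k = cos φ₀ / cos φ, so h·k = 1.
At 42.3°: h = 0.9286, k = 1.077; principal scales a = 1.077, b = 0.9286.
sin(ω/2) = (a − b)/(a + b) = 0.1484/2.005 = 0.07398, so ω = 2 arcsin(0.07398) ≈ 8.5°.

8.5°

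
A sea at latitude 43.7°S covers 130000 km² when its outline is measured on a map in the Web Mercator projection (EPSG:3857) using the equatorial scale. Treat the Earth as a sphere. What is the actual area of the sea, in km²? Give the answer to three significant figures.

67900 km²

For Mercator, h = k = sec φ (a conformal cylindrical projection has a single point scale, 1/cos φ).
Areal scale = k² = sec²φ = 1/cos²(43.7°) = 1/0.7230² = 1.913.
True area = apparent / (areal scale) = 130000 / 1.913 ≈ 67900 km².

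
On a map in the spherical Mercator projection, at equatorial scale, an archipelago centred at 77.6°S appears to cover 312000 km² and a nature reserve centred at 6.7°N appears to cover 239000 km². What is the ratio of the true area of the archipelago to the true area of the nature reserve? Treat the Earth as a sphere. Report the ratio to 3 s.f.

Mercator's areal exaggeration is sec²φ; hence true area = (apparent area) · cos²φ.
True area of archipelago: 312000 × cos²(77.6°) = 312000 × 0.04611 = 14390 km².
True area of nature reserve: 239000 × cos²(6.7°) = 239000 × 0.9864 = 235700 km².
Ratio = 14390 / 235700 ≈ 0.0610.

0.0610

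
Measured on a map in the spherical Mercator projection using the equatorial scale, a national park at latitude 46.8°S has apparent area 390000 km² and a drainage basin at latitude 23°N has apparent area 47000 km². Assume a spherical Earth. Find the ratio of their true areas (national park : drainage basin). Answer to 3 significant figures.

Mercator's areal exaggeration is sec²φ; hence true area = (apparent area) · cos²φ.
True area of national park: 390000 × cos²(46.8°) = 390000 × 0.4686 = 182800 km².
True area of drainage basin: 47000 × cos²(23°) = 47000 × 0.8473 = 39820 km².
Ratio = 182800 / 39820 ≈ 4.59.

4.59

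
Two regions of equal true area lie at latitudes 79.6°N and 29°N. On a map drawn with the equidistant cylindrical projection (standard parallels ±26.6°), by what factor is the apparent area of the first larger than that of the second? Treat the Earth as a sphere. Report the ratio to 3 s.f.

In the equirectangular projection with standard parallel φ₀ = 26.6° (x = Rλ cos φ₀, y = Rφ), meridians are true-scale (h = 1) and the parallel scale is k = cos φ₀ / cos φ.
Areal scale at 79.6°: h·k = 1.000 × 4.953 = 4.953.
Areal scale at 29°: h·k = 1.000 × 1.022 = 1.022.
Ratio = 4.953/1.022 ≈ 4.85.

4.85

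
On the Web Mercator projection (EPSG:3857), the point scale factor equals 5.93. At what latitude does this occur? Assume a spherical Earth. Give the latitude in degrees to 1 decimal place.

80.3°

Mercator scale is k = sec φ = 1/cos φ.
1/cos φ = 5.93  ⇒  cos φ = 0.1686  ⇒  φ = arccos(0.1686) ≈ 80.3°.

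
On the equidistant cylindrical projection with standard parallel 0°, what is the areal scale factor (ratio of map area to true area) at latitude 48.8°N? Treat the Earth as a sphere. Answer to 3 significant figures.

In the plate carrée (x = Rλ, y = Rφ), meridians are true-scale (h = 1) and parallels are stretched by k = sec φ.
Areal scale = h·k = 1 × sec φ; at 48.8°, h = 1.000, k = 1.518, so h·k = 1.518.

1.52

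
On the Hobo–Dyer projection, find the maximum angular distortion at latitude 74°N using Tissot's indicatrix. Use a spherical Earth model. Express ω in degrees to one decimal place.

103.4°

The Hobo–Dyer projection is cylindrical equal-area with φ₀ = 37.5°. For cylindrical equal-area with standard parallel φ₀, h = cos φ / cos φ₀ and k = cos φ₀ / cos φ, so h·k = 1.
At 74°: h = 0.3474, k = 2.878; principal scales a = 2.878, b = 0.3474.
sin(ω/2) = (a − b)/(a + b) = 2.531/3.226 = 0.7846, so ω = 2 arcsin(0.7846) ≈ 103.4°.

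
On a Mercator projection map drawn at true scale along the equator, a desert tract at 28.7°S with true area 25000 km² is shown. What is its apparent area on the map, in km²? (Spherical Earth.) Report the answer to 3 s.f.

32500 km²

For Mercator, h = k = sec φ (a conformal cylindrical projection has a single point scale, 1/cos φ).
Areal scale = k² = sec²φ = 1/cos²(28.7°) = 1/0.8771² = 1.300.
Apparent area = 25000 × 1.300 ≈ 32500 km².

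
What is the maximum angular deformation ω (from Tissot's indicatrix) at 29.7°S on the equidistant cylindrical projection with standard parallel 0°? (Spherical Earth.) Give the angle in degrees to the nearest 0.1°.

8.1°

For the equirectangular projection with φ₀ = 0 (plate carrée), h = 1 along meridians and k = sec φ along parallels.
At 29.7°: h = 1.000, k = 1.151; principal scales a = 1.151, b = 1.000.
sin(ω/2) = (a − b)/(a + b) = 0.1512/2.151 = 0.07030, so ω = 2 arcsin(0.07030) ≈ 8.1°.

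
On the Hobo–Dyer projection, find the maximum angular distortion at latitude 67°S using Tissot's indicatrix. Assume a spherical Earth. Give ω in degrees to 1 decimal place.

75.1°

Hobo–Dyer is a cylindrical equal-area projection with standard parallels at ±37.5°. For cylindrical equal-area with standard parallel φ₀, h = cos φ / cos φ₀ and k = cos φ₀ / cos φ, so h·k = 1.
At 67°: h = 0.4925, k = 2.030; principal scales a = 2.030, b = 0.4925.
sin(ω/2) = (a − b)/(a + b) = 1.538/2.523 = 0.6096, so ω = 2 arcsin(0.6096) ≈ 75.1°.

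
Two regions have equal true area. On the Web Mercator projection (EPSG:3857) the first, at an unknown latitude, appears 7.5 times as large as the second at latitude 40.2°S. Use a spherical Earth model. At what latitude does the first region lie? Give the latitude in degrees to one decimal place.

Mercator areal scale is sec²φ, so apparent-area ratio = sec²φ₁ / sec²φ₂ = cos²φ₂ / cos²φ₁.
cos²φ₂ / cos²φ₁ = 7.5  ⇒  cos φ₁ = cos 40.2° / √7.5 = 0.7638/2.739 = 0.2789.
φ₁ = arccos(0.2789) ≈ 73.8°.

73.8°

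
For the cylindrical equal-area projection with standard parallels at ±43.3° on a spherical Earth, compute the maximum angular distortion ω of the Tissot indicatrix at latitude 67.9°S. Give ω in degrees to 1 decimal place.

70.7°

A cylindrical equal-area projection with standard parallel φ₀ has meridian scale h = cos φ / cos φ₀ and parallel scale k = cos φ₀ / cos φ (so areas are preserved, h·k = 1).
At 67.9°: h = 0.5170, k = 1.934; principal scales a = 1.934, b = 0.5170.
sin(ω/2) = (a − b)/(a + b) = 1.417/2.451 = 0.5782, so ω = 2 arcsin(0.5782) ≈ 70.7°.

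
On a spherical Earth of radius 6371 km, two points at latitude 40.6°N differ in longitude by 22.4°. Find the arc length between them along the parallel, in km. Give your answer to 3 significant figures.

1890 km

Arc length along a parallel = R cos φ · Δλ (with Δλ in radians).
= 6371 × cos 40.6° × (22.4° × π/180) = 6371 × 0.7593 × 0.3910 ≈ 1890 km.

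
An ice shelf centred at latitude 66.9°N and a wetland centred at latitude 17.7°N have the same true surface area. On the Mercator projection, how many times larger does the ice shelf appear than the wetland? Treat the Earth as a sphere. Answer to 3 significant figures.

5.90

Mercator areal scale is sec²φ.
At 66.9°: sec²(66.9°) = 1/0.3923² = 6.497.
At 17.7°: sec²(17.7°) = 1/0.9527² = 1.102.
Ratio = 6.497/1.102 = cos²(17.7°)/cos²(66.9°) ≈ 5.90.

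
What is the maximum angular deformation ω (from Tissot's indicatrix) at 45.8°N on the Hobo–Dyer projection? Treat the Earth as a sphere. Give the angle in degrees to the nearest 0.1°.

The Hobo–Dyer projection is cylindrical equal-area with φ₀ = 37.5°. Cylindrical equal-area (φ₀ = 37.5°): h = cos φ / cos 37.5° along meridians, k = cos 37.5° / cos φ along parallels; h·k = 1.
At 45.8°: h = 0.8788, k = 1.138; principal scales a = 1.138, b = 0.8788.
sin(ω/2) = (a − b)/(a + b) = 0.2592/2.017 = 0.1285, so ω = 2 arcsin(0.1285) ≈ 14.8°.

14.8°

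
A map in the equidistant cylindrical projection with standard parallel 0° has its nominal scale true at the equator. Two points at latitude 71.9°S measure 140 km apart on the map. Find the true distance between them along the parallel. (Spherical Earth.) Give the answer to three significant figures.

43.5 km

In the plate carrée (x = Rλ, y = Rφ), meridians are true-scale (h = 1) and parallels are stretched by k = sec φ.
Along the parallel at 71.9°, map distances are exaggerated by k = sec 71.9° = 3.219.
True distance = 140 / 3.219 = 140 × cos 71.9° ≈ 43.5 km.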